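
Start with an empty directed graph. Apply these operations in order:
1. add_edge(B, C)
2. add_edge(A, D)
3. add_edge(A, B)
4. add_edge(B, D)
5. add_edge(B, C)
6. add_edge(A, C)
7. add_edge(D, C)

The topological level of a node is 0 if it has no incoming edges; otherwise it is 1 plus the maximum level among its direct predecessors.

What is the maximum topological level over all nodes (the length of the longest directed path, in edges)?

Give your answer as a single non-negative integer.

Answer: 3

Derivation:
Op 1: add_edge(B, C). Edges now: 1
Op 2: add_edge(A, D). Edges now: 2
Op 3: add_edge(A, B). Edges now: 3
Op 4: add_edge(B, D). Edges now: 4
Op 5: add_edge(B, C) (duplicate, no change). Edges now: 4
Op 6: add_edge(A, C). Edges now: 5
Op 7: add_edge(D, C). Edges now: 6
Compute levels (Kahn BFS):
  sources (in-degree 0): A
  process A: level=0
    A->B: in-degree(B)=0, level(B)=1, enqueue
    A->C: in-degree(C)=2, level(C)>=1
    A->D: in-degree(D)=1, level(D)>=1
  process B: level=1
    B->C: in-degree(C)=1, level(C)>=2
    B->D: in-degree(D)=0, level(D)=2, enqueue
  process D: level=2
    D->C: in-degree(C)=0, level(C)=3, enqueue
  process C: level=3
All levels: A:0, B:1, C:3, D:2
max level = 3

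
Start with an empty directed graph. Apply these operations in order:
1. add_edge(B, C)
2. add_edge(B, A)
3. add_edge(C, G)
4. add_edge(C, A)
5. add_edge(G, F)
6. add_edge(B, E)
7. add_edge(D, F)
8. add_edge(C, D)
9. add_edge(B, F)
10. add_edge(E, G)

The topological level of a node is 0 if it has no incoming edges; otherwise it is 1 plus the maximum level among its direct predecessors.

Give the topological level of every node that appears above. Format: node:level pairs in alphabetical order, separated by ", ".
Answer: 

Op 1: add_edge(B, C). Edges now: 1
Op 2: add_edge(B, A). Edges now: 2
Op 3: add_edge(C, G). Edges now: 3
Op 4: add_edge(C, A). Edges now: 4
Op 5: add_edge(G, F). Edges now: 5
Op 6: add_edge(B, E). Edges now: 6
Op 7: add_edge(D, F). Edges now: 7
Op 8: add_edge(C, D). Edges now: 8
Op 9: add_edge(B, F). Edges now: 9
Op 10: add_edge(E, G). Edges now: 10
Compute levels (Kahn BFS):
  sources (in-degree 0): B
  process B: level=0
    B->A: in-degree(A)=1, level(A)>=1
    B->C: in-degree(C)=0, level(C)=1, enqueue
    B->E: in-degree(E)=0, level(E)=1, enqueue
    B->F: in-degree(F)=2, level(F)>=1
  process C: level=1
    C->A: in-degree(A)=0, level(A)=2, enqueue
    C->D: in-degree(D)=0, level(D)=2, enqueue
    C->G: in-degree(G)=1, level(G)>=2
  process E: level=1
    E->G: in-degree(G)=0, level(G)=2, enqueue
  process A: level=2
  process D: level=2
    D->F: in-degree(F)=1, level(F)>=3
  process G: level=2
    G->F: in-degree(F)=0, level(F)=3, enqueue
  process F: level=3
All levels: A:2, B:0, C:1, D:2, E:1, F:3, G:2

Answer: A:2, B:0, C:1, D:2, E:1, F:3, G:2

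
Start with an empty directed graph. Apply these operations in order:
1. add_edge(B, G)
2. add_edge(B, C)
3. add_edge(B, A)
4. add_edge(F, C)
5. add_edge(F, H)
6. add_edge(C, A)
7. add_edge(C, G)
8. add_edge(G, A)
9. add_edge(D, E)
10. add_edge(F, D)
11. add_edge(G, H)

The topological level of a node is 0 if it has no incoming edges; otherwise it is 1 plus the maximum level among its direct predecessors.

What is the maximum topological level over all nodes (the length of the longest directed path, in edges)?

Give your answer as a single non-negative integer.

Op 1: add_edge(B, G). Edges now: 1
Op 2: add_edge(B, C). Edges now: 2
Op 3: add_edge(B, A). Edges now: 3
Op 4: add_edge(F, C). Edges now: 4
Op 5: add_edge(F, H). Edges now: 5
Op 6: add_edge(C, A). Edges now: 6
Op 7: add_edge(C, G). Edges now: 7
Op 8: add_edge(G, A). Edges now: 8
Op 9: add_edge(D, E). Edges now: 9
Op 10: add_edge(F, D). Edges now: 10
Op 11: add_edge(G, H). Edges now: 11
Compute levels (Kahn BFS):
  sources (in-degree 0): B, F
  process B: level=0
    B->A: in-degree(A)=2, level(A)>=1
    B->C: in-degree(C)=1, level(C)>=1
    B->G: in-degree(G)=1, level(G)>=1
  process F: level=0
    F->C: in-degree(C)=0, level(C)=1, enqueue
    F->D: in-degree(D)=0, level(D)=1, enqueue
    F->H: in-degree(H)=1, level(H)>=1
  process C: level=1
    C->A: in-degree(A)=1, level(A)>=2
    C->G: in-degree(G)=0, level(G)=2, enqueue
  process D: level=1
    D->E: in-degree(E)=0, level(E)=2, enqueue
  process G: level=2
    G->A: in-degree(A)=0, level(A)=3, enqueue
    G->H: in-degree(H)=0, level(H)=3, enqueue
  process E: level=2
  process A: level=3
  process H: level=3
All levels: A:3, B:0, C:1, D:1, E:2, F:0, G:2, H:3
max level = 3

Answer: 3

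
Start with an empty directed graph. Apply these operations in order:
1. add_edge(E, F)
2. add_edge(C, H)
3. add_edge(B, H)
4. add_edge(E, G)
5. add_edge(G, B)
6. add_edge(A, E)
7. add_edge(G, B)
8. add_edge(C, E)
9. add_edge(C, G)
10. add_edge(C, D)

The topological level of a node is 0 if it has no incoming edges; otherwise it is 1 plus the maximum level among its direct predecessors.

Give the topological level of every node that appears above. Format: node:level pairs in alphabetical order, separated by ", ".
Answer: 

Answer: A:0, B:3, C:0, D:1, E:1, F:2, G:2, H:4

Derivation:
Op 1: add_edge(E, F). Edges now: 1
Op 2: add_edge(C, H). Edges now: 2
Op 3: add_edge(B, H). Edges now: 3
Op 4: add_edge(E, G). Edges now: 4
Op 5: add_edge(G, B). Edges now: 5
Op 6: add_edge(A, E). Edges now: 6
Op 7: add_edge(G, B) (duplicate, no change). Edges now: 6
Op 8: add_edge(C, E). Edges now: 7
Op 9: add_edge(C, G). Edges now: 8
Op 10: add_edge(C, D). Edges now: 9
Compute levels (Kahn BFS):
  sources (in-degree 0): A, C
  process A: level=0
    A->E: in-degree(E)=1, level(E)>=1
  process C: level=0
    C->D: in-degree(D)=0, level(D)=1, enqueue
    C->E: in-degree(E)=0, level(E)=1, enqueue
    C->G: in-degree(G)=1, level(G)>=1
    C->H: in-degree(H)=1, level(H)>=1
  process D: level=1
  process E: level=1
    E->F: in-degree(F)=0, level(F)=2, enqueue
    E->G: in-degree(G)=0, level(G)=2, enqueue
  process F: level=2
  process G: level=2
    G->B: in-degree(B)=0, level(B)=3, enqueue
  process B: level=3
    B->H: in-degree(H)=0, level(H)=4, enqueue
  process H: level=4
All levels: A:0, B:3, C:0, D:1, E:1, F:2, G:2, H:4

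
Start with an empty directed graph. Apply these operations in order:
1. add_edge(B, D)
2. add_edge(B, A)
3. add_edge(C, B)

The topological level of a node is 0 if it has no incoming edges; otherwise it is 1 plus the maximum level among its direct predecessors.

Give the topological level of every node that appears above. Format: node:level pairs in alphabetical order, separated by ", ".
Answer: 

Op 1: add_edge(B, D). Edges now: 1
Op 2: add_edge(B, A). Edges now: 2
Op 3: add_edge(C, B). Edges now: 3
Compute levels (Kahn BFS):
  sources (in-degree 0): C
  process C: level=0
    C->B: in-degree(B)=0, level(B)=1, enqueue
  process B: level=1
    B->A: in-degree(A)=0, level(A)=2, enqueue
    B->D: in-degree(D)=0, level(D)=2, enqueue
  process A: level=2
  process D: level=2
All levels: A:2, B:1, C:0, D:2

Answer: A:2, B:1, C:0, D:2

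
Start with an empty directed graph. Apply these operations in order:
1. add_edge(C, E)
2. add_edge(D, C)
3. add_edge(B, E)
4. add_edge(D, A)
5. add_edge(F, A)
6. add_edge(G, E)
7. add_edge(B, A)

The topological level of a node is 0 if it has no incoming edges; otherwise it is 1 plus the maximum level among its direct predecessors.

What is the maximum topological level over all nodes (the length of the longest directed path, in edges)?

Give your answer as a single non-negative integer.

Op 1: add_edge(C, E). Edges now: 1
Op 2: add_edge(D, C). Edges now: 2
Op 3: add_edge(B, E). Edges now: 3
Op 4: add_edge(D, A). Edges now: 4
Op 5: add_edge(F, A). Edges now: 5
Op 6: add_edge(G, E). Edges now: 6
Op 7: add_edge(B, A). Edges now: 7
Compute levels (Kahn BFS):
  sources (in-degree 0): B, D, F, G
  process B: level=0
    B->A: in-degree(A)=2, level(A)>=1
    B->E: in-degree(E)=2, level(E)>=1
  process D: level=0
    D->A: in-degree(A)=1, level(A)>=1
    D->C: in-degree(C)=0, level(C)=1, enqueue
  process F: level=0
    F->A: in-degree(A)=0, level(A)=1, enqueue
  process G: level=0
    G->E: in-degree(E)=1, level(E)>=1
  process C: level=1
    C->E: in-degree(E)=0, level(E)=2, enqueue
  process A: level=1
  process E: level=2
All levels: A:1, B:0, C:1, D:0, E:2, F:0, G:0
max level = 2

Answer: 2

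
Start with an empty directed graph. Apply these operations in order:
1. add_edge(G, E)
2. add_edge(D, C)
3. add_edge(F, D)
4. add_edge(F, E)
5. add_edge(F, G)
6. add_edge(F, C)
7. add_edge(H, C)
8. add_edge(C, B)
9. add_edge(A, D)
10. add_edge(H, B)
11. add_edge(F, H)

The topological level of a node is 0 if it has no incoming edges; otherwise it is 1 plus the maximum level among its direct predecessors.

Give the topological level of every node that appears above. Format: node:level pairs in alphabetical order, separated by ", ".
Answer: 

Op 1: add_edge(G, E). Edges now: 1
Op 2: add_edge(D, C). Edges now: 2
Op 3: add_edge(F, D). Edges now: 3
Op 4: add_edge(F, E). Edges now: 4
Op 5: add_edge(F, G). Edges now: 5
Op 6: add_edge(F, C). Edges now: 6
Op 7: add_edge(H, C). Edges now: 7
Op 8: add_edge(C, B). Edges now: 8
Op 9: add_edge(A, D). Edges now: 9
Op 10: add_edge(H, B). Edges now: 10
Op 11: add_edge(F, H). Edges now: 11
Compute levels (Kahn BFS):
  sources (in-degree 0): A, F
  process A: level=0
    A->D: in-degree(D)=1, level(D)>=1
  process F: level=0
    F->C: in-degree(C)=2, level(C)>=1
    F->D: in-degree(D)=0, level(D)=1, enqueue
    F->E: in-degree(E)=1, level(E)>=1
    F->G: in-degree(G)=0, level(G)=1, enqueue
    F->H: in-degree(H)=0, level(H)=1, enqueue
  process D: level=1
    D->C: in-degree(C)=1, level(C)>=2
  process G: level=1
    G->E: in-degree(E)=0, level(E)=2, enqueue
  process H: level=1
    H->B: in-degree(B)=1, level(B)>=2
    H->C: in-degree(C)=0, level(C)=2, enqueue
  process E: level=2
  process C: level=2
    C->B: in-degree(B)=0, level(B)=3, enqueue
  process B: level=3
All levels: A:0, B:3, C:2, D:1, E:2, F:0, G:1, H:1

Answer: A:0, B:3, C:2, D:1, E:2, F:0, G:1, H:1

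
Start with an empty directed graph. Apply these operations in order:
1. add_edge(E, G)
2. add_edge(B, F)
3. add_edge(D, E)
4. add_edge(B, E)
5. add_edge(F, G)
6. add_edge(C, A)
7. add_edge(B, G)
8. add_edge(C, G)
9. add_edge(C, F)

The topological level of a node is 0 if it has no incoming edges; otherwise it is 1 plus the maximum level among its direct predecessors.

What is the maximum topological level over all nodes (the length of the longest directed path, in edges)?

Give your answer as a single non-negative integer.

Answer: 2

Derivation:
Op 1: add_edge(E, G). Edges now: 1
Op 2: add_edge(B, F). Edges now: 2
Op 3: add_edge(D, E). Edges now: 3
Op 4: add_edge(B, E). Edges now: 4
Op 5: add_edge(F, G). Edges now: 5
Op 6: add_edge(C, A). Edges now: 6
Op 7: add_edge(B, G). Edges now: 7
Op 8: add_edge(C, G). Edges now: 8
Op 9: add_edge(C, F). Edges now: 9
Compute levels (Kahn BFS):
  sources (in-degree 0): B, C, D
  process B: level=0
    B->E: in-degree(E)=1, level(E)>=1
    B->F: in-degree(F)=1, level(F)>=1
    B->G: in-degree(G)=3, level(G)>=1
  process C: level=0
    C->A: in-degree(A)=0, level(A)=1, enqueue
    C->F: in-degree(F)=0, level(F)=1, enqueue
    C->G: in-degree(G)=2, level(G)>=1
  process D: level=0
    D->E: in-degree(E)=0, level(E)=1, enqueue
  process A: level=1
  process F: level=1
    F->G: in-degree(G)=1, level(G)>=2
  process E: level=1
    E->G: in-degree(G)=0, level(G)=2, enqueue
  process G: level=2
All levels: A:1, B:0, C:0, D:0, E:1, F:1, G:2
max level = 2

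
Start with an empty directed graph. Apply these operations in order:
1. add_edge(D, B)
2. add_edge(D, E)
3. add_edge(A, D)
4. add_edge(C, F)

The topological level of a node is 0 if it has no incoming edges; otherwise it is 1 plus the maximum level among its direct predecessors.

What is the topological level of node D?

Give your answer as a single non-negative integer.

Op 1: add_edge(D, B). Edges now: 1
Op 2: add_edge(D, E). Edges now: 2
Op 3: add_edge(A, D). Edges now: 3
Op 4: add_edge(C, F). Edges now: 4
Compute levels (Kahn BFS):
  sources (in-degree 0): A, C
  process A: level=0
    A->D: in-degree(D)=0, level(D)=1, enqueue
  process C: level=0
    C->F: in-degree(F)=0, level(F)=1, enqueue
  process D: level=1
    D->B: in-degree(B)=0, level(B)=2, enqueue
    D->E: in-degree(E)=0, level(E)=2, enqueue
  process F: level=1
  process B: level=2
  process E: level=2
All levels: A:0, B:2, C:0, D:1, E:2, F:1
level(D) = 1

Answer: 1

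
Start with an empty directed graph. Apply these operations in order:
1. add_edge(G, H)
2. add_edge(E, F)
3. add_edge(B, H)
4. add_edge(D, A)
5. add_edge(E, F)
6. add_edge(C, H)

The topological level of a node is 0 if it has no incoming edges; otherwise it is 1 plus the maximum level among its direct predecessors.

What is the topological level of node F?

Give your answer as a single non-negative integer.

Op 1: add_edge(G, H). Edges now: 1
Op 2: add_edge(E, F). Edges now: 2
Op 3: add_edge(B, H). Edges now: 3
Op 4: add_edge(D, A). Edges now: 4
Op 5: add_edge(E, F) (duplicate, no change). Edges now: 4
Op 6: add_edge(C, H). Edges now: 5
Compute levels (Kahn BFS):
  sources (in-degree 0): B, C, D, E, G
  process B: level=0
    B->H: in-degree(H)=2, level(H)>=1
  process C: level=0
    C->H: in-degree(H)=1, level(H)>=1
  process D: level=0
    D->A: in-degree(A)=0, level(A)=1, enqueue
  process E: level=0
    E->F: in-degree(F)=0, level(F)=1, enqueue
  process G: level=0
    G->H: in-degree(H)=0, level(H)=1, enqueue
  process A: level=1
  process F: level=1
  process H: level=1
All levels: A:1, B:0, C:0, D:0, E:0, F:1, G:0, H:1
level(F) = 1

Answer: 1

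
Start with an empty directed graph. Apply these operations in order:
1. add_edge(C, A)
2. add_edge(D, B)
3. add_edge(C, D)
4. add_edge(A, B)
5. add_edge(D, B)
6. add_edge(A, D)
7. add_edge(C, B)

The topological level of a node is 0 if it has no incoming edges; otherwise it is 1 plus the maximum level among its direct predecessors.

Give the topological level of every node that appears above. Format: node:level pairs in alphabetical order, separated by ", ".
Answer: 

Op 1: add_edge(C, A). Edges now: 1
Op 2: add_edge(D, B). Edges now: 2
Op 3: add_edge(C, D). Edges now: 3
Op 4: add_edge(A, B). Edges now: 4
Op 5: add_edge(D, B) (duplicate, no change). Edges now: 4
Op 6: add_edge(A, D). Edges now: 5
Op 7: add_edge(C, B). Edges now: 6
Compute levels (Kahn BFS):
  sources (in-degree 0): C
  process C: level=0
    C->A: in-degree(A)=0, level(A)=1, enqueue
    C->B: in-degree(B)=2, level(B)>=1
    C->D: in-degree(D)=1, level(D)>=1
  process A: level=1
    A->B: in-degree(B)=1, level(B)>=2
    A->D: in-degree(D)=0, level(D)=2, enqueue
  process D: level=2
    D->B: in-degree(B)=0, level(B)=3, enqueue
  process B: level=3
All levels: A:1, B:3, C:0, D:2

Answer: A:1, B:3, C:0, D:2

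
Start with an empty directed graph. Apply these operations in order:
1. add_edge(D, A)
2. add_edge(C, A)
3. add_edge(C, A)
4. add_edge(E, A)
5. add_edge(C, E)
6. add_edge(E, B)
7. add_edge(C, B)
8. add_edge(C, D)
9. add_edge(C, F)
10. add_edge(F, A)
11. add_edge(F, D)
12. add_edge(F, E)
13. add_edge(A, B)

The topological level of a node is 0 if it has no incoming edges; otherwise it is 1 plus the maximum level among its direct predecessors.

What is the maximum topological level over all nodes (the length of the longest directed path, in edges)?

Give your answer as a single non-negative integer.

Answer: 4

Derivation:
Op 1: add_edge(D, A). Edges now: 1
Op 2: add_edge(C, A). Edges now: 2
Op 3: add_edge(C, A) (duplicate, no change). Edges now: 2
Op 4: add_edge(E, A). Edges now: 3
Op 5: add_edge(C, E). Edges now: 4
Op 6: add_edge(E, B). Edges now: 5
Op 7: add_edge(C, B). Edges now: 6
Op 8: add_edge(C, D). Edges now: 7
Op 9: add_edge(C, F). Edges now: 8
Op 10: add_edge(F, A). Edges now: 9
Op 11: add_edge(F, D). Edges now: 10
Op 12: add_edge(F, E). Edges now: 11
Op 13: add_edge(A, B). Edges now: 12
Compute levels (Kahn BFS):
  sources (in-degree 0): C
  process C: level=0
    C->A: in-degree(A)=3, level(A)>=1
    C->B: in-degree(B)=2, level(B)>=1
    C->D: in-degree(D)=1, level(D)>=1
    C->E: in-degree(E)=1, level(E)>=1
    C->F: in-degree(F)=0, level(F)=1, enqueue
  process F: level=1
    F->A: in-degree(A)=2, level(A)>=2
    F->D: in-degree(D)=0, level(D)=2, enqueue
    F->E: in-degree(E)=0, level(E)=2, enqueue
  process D: level=2
    D->A: in-degree(A)=1, level(A)>=3
  process E: level=2
    E->A: in-degree(A)=0, level(A)=3, enqueue
    E->B: in-degree(B)=1, level(B)>=3
  process A: level=3
    A->B: in-degree(B)=0, level(B)=4, enqueue
  process B: level=4
All levels: A:3, B:4, C:0, D:2, E:2, F:1
max level = 4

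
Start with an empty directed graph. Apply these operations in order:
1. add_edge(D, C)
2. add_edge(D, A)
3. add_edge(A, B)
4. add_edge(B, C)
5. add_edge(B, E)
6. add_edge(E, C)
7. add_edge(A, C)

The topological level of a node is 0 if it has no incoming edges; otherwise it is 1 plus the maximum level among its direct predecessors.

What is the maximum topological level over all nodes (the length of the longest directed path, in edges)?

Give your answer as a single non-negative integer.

Answer: 4

Derivation:
Op 1: add_edge(D, C). Edges now: 1
Op 2: add_edge(D, A). Edges now: 2
Op 3: add_edge(A, B). Edges now: 3
Op 4: add_edge(B, C). Edges now: 4
Op 5: add_edge(B, E). Edges now: 5
Op 6: add_edge(E, C). Edges now: 6
Op 7: add_edge(A, C). Edges now: 7
Compute levels (Kahn BFS):
  sources (in-degree 0): D
  process D: level=0
    D->A: in-degree(A)=0, level(A)=1, enqueue
    D->C: in-degree(C)=3, level(C)>=1
  process A: level=1
    A->B: in-degree(B)=0, level(B)=2, enqueue
    A->C: in-degree(C)=2, level(C)>=2
  process B: level=2
    B->C: in-degree(C)=1, level(C)>=3
    B->E: in-degree(E)=0, level(E)=3, enqueue
  process E: level=3
    E->C: in-degree(C)=0, level(C)=4, enqueue
  process C: level=4
All levels: A:1, B:2, C:4, D:0, E:3
max level = 4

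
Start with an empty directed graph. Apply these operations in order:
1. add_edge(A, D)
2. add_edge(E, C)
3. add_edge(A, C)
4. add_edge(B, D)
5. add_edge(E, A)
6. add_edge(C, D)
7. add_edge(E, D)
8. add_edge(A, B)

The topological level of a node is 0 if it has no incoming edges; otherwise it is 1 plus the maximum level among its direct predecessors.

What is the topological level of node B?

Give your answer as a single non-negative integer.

Op 1: add_edge(A, D). Edges now: 1
Op 2: add_edge(E, C). Edges now: 2
Op 3: add_edge(A, C). Edges now: 3
Op 4: add_edge(B, D). Edges now: 4
Op 5: add_edge(E, A). Edges now: 5
Op 6: add_edge(C, D). Edges now: 6
Op 7: add_edge(E, D). Edges now: 7
Op 8: add_edge(A, B). Edges now: 8
Compute levels (Kahn BFS):
  sources (in-degree 0): E
  process E: level=0
    E->A: in-degree(A)=0, level(A)=1, enqueue
    E->C: in-degree(C)=1, level(C)>=1
    E->D: in-degree(D)=3, level(D)>=1
  process A: level=1
    A->B: in-degree(B)=0, level(B)=2, enqueue
    A->C: in-degree(C)=0, level(C)=2, enqueue
    A->D: in-degree(D)=2, level(D)>=2
  process B: level=2
    B->D: in-degree(D)=1, level(D)>=3
  process C: level=2
    C->D: in-degree(D)=0, level(D)=3, enqueue
  process D: level=3
All levels: A:1, B:2, C:2, D:3, E:0
level(B) = 2

Answer: 2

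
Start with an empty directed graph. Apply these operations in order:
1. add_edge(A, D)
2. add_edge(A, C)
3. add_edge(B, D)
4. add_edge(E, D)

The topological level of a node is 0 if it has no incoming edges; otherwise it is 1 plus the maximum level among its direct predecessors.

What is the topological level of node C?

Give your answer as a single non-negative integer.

Op 1: add_edge(A, D). Edges now: 1
Op 2: add_edge(A, C). Edges now: 2
Op 3: add_edge(B, D). Edges now: 3
Op 4: add_edge(E, D). Edges now: 4
Compute levels (Kahn BFS):
  sources (in-degree 0): A, B, E
  process A: level=0
    A->C: in-degree(C)=0, level(C)=1, enqueue
    A->D: in-degree(D)=2, level(D)>=1
  process B: level=0
    B->D: in-degree(D)=1, level(D)>=1
  process E: level=0
    E->D: in-degree(D)=0, level(D)=1, enqueue
  process C: level=1
  process D: level=1
All levels: A:0, B:0, C:1, D:1, E:0
level(C) = 1

Answer: 1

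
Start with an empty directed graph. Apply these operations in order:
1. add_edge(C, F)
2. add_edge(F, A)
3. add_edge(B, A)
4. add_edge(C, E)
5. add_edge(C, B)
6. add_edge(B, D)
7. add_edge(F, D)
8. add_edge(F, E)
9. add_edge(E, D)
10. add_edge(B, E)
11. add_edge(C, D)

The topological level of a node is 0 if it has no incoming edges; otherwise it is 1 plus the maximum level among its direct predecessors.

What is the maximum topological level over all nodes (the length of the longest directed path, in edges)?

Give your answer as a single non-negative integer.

Op 1: add_edge(C, F). Edges now: 1
Op 2: add_edge(F, A). Edges now: 2
Op 3: add_edge(B, A). Edges now: 3
Op 4: add_edge(C, E). Edges now: 4
Op 5: add_edge(C, B). Edges now: 5
Op 6: add_edge(B, D). Edges now: 6
Op 7: add_edge(F, D). Edges now: 7
Op 8: add_edge(F, E). Edges now: 8
Op 9: add_edge(E, D). Edges now: 9
Op 10: add_edge(B, E). Edges now: 10
Op 11: add_edge(C, D). Edges now: 11
Compute levels (Kahn BFS):
  sources (in-degree 0): C
  process C: level=0
    C->B: in-degree(B)=0, level(B)=1, enqueue
    C->D: in-degree(D)=3, level(D)>=1
    C->E: in-degree(E)=2, level(E)>=1
    C->F: in-degree(F)=0, level(F)=1, enqueue
  process B: level=1
    B->A: in-degree(A)=1, level(A)>=2
    B->D: in-degree(D)=2, level(D)>=2
    B->E: in-degree(E)=1, level(E)>=2
  process F: level=1
    F->A: in-degree(A)=0, level(A)=2, enqueue
    F->D: in-degree(D)=1, level(D)>=2
    F->E: in-degree(E)=0, level(E)=2, enqueue
  process A: level=2
  process E: level=2
    E->D: in-degree(D)=0, level(D)=3, enqueue
  process D: level=3
All levels: A:2, B:1, C:0, D:3, E:2, F:1
max level = 3

Answer: 3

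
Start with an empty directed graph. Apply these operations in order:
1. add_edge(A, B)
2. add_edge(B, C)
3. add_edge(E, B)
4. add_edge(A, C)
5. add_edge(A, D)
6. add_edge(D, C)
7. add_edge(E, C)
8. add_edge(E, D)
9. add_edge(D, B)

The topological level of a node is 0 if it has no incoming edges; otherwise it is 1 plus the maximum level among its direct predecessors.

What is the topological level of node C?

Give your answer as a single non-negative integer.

Answer: 3

Derivation:
Op 1: add_edge(A, B). Edges now: 1
Op 2: add_edge(B, C). Edges now: 2
Op 3: add_edge(E, B). Edges now: 3
Op 4: add_edge(A, C). Edges now: 4
Op 5: add_edge(A, D). Edges now: 5
Op 6: add_edge(D, C). Edges now: 6
Op 7: add_edge(E, C). Edges now: 7
Op 8: add_edge(E, D). Edges now: 8
Op 9: add_edge(D, B). Edges now: 9
Compute levels (Kahn BFS):
  sources (in-degree 0): A, E
  process A: level=0
    A->B: in-degree(B)=2, level(B)>=1
    A->C: in-degree(C)=3, level(C)>=1
    A->D: in-degree(D)=1, level(D)>=1
  process E: level=0
    E->B: in-degree(B)=1, level(B)>=1
    E->C: in-degree(C)=2, level(C)>=1
    E->D: in-degree(D)=0, level(D)=1, enqueue
  process D: level=1
    D->B: in-degree(B)=0, level(B)=2, enqueue
    D->C: in-degree(C)=1, level(C)>=2
  process B: level=2
    B->C: in-degree(C)=0, level(C)=3, enqueue
  process C: level=3
All levels: A:0, B:2, C:3, D:1, E:0
level(C) = 3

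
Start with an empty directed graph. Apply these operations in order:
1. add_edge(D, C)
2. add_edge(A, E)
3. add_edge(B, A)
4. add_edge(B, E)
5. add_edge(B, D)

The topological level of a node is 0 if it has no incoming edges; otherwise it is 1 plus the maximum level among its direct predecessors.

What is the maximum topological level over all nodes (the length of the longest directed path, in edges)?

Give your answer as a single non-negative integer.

Op 1: add_edge(D, C). Edges now: 1
Op 2: add_edge(A, E). Edges now: 2
Op 3: add_edge(B, A). Edges now: 3
Op 4: add_edge(B, E). Edges now: 4
Op 5: add_edge(B, D). Edges now: 5
Compute levels (Kahn BFS):
  sources (in-degree 0): B
  process B: level=0
    B->A: in-degree(A)=0, level(A)=1, enqueue
    B->D: in-degree(D)=0, level(D)=1, enqueue
    B->E: in-degree(E)=1, level(E)>=1
  process A: level=1
    A->E: in-degree(E)=0, level(E)=2, enqueue
  process D: level=1
    D->C: in-degree(C)=0, level(C)=2, enqueue
  process E: level=2
  process C: level=2
All levels: A:1, B:0, C:2, D:1, E:2
max level = 2

Answer: 2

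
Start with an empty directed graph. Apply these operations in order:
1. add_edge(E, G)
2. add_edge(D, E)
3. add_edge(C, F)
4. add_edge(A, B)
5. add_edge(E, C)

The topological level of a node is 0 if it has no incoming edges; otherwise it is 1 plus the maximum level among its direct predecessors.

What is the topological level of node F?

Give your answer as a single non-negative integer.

Answer: 3

Derivation:
Op 1: add_edge(E, G). Edges now: 1
Op 2: add_edge(D, E). Edges now: 2
Op 3: add_edge(C, F). Edges now: 3
Op 4: add_edge(A, B). Edges now: 4
Op 5: add_edge(E, C). Edges now: 5
Compute levels (Kahn BFS):
  sources (in-degree 0): A, D
  process A: level=0
    A->B: in-degree(B)=0, level(B)=1, enqueue
  process D: level=0
    D->E: in-degree(E)=0, level(E)=1, enqueue
  process B: level=1
  process E: level=1
    E->C: in-degree(C)=0, level(C)=2, enqueue
    E->G: in-degree(G)=0, level(G)=2, enqueue
  process C: level=2
    C->F: in-degree(F)=0, level(F)=3, enqueue
  process G: level=2
  process F: level=3
All levels: A:0, B:1, C:2, D:0, E:1, F:3, G:2
level(F) = 3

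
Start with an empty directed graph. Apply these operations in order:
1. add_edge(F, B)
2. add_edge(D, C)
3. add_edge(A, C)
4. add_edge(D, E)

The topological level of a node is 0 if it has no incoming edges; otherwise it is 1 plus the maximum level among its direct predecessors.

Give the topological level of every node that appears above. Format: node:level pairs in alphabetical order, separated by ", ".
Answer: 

Answer: A:0, B:1, C:1, D:0, E:1, F:0

Derivation:
Op 1: add_edge(F, B). Edges now: 1
Op 2: add_edge(D, C). Edges now: 2
Op 3: add_edge(A, C). Edges now: 3
Op 4: add_edge(D, E). Edges now: 4
Compute levels (Kahn BFS):
  sources (in-degree 0): A, D, F
  process A: level=0
    A->C: in-degree(C)=1, level(C)>=1
  process D: level=0
    D->C: in-degree(C)=0, level(C)=1, enqueue
    D->E: in-degree(E)=0, level(E)=1, enqueue
  process F: level=0
    F->B: in-degree(B)=0, level(B)=1, enqueue
  process C: level=1
  process E: level=1
  process B: level=1
All levels: A:0, B:1, C:1, D:0, E:1, F:0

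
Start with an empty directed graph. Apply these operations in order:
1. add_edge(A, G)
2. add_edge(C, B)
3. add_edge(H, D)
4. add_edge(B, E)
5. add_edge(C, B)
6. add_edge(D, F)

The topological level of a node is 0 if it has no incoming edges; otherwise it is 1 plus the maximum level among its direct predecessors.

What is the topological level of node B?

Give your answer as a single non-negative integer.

Op 1: add_edge(A, G). Edges now: 1
Op 2: add_edge(C, B). Edges now: 2
Op 3: add_edge(H, D). Edges now: 3
Op 4: add_edge(B, E). Edges now: 4
Op 5: add_edge(C, B) (duplicate, no change). Edges now: 4
Op 6: add_edge(D, F). Edges now: 5
Compute levels (Kahn BFS):
  sources (in-degree 0): A, C, H
  process A: level=0
    A->G: in-degree(G)=0, level(G)=1, enqueue
  process C: level=0
    C->B: in-degree(B)=0, level(B)=1, enqueue
  process H: level=0
    H->D: in-degree(D)=0, level(D)=1, enqueue
  process G: level=1
  process B: level=1
    B->E: in-degree(E)=0, level(E)=2, enqueue
  process D: level=1
    D->F: in-degree(F)=0, level(F)=2, enqueue
  process E: level=2
  process F: level=2
All levels: A:0, B:1, C:0, D:1, E:2, F:2, G:1, H:0
level(B) = 1

Answer: 1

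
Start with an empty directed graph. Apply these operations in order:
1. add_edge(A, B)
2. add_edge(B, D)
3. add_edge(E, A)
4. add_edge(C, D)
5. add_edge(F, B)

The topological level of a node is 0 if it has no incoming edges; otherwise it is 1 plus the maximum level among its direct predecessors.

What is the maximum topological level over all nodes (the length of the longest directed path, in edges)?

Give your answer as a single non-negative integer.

Op 1: add_edge(A, B). Edges now: 1
Op 2: add_edge(B, D). Edges now: 2
Op 3: add_edge(E, A). Edges now: 3
Op 4: add_edge(C, D). Edges now: 4
Op 5: add_edge(F, B). Edges now: 5
Compute levels (Kahn BFS):
  sources (in-degree 0): C, E, F
  process C: level=0
    C->D: in-degree(D)=1, level(D)>=1
  process E: level=0
    E->A: in-degree(A)=0, level(A)=1, enqueue
  process F: level=0
    F->B: in-degree(B)=1, level(B)>=1
  process A: level=1
    A->B: in-degree(B)=0, level(B)=2, enqueue
  process B: level=2
    B->D: in-degree(D)=0, level(D)=3, enqueue
  process D: level=3
All levels: A:1, B:2, C:0, D:3, E:0, F:0
max level = 3

Answer: 3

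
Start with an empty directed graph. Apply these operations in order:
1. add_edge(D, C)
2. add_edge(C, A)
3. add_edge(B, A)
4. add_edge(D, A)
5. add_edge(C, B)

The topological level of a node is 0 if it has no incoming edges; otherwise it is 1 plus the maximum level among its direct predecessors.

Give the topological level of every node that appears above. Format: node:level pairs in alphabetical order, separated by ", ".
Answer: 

Answer: A:3, B:2, C:1, D:0

Derivation:
Op 1: add_edge(D, C). Edges now: 1
Op 2: add_edge(C, A). Edges now: 2
Op 3: add_edge(B, A). Edges now: 3
Op 4: add_edge(D, A). Edges now: 4
Op 5: add_edge(C, B). Edges now: 5
Compute levels (Kahn BFS):
  sources (in-degree 0): D
  process D: level=0
    D->A: in-degree(A)=2, level(A)>=1
    D->C: in-degree(C)=0, level(C)=1, enqueue
  process C: level=1
    C->A: in-degree(A)=1, level(A)>=2
    C->B: in-degree(B)=0, level(B)=2, enqueue
  process B: level=2
    B->A: in-degree(A)=0, level(A)=3, enqueue
  process A: level=3
All levels: A:3, B:2, C:1, D:0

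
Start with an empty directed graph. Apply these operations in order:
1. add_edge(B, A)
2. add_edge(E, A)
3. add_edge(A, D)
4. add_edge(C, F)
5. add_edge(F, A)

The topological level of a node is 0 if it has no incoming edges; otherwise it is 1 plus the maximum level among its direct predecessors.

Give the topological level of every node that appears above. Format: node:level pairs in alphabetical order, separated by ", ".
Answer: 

Answer: A:2, B:0, C:0, D:3, E:0, F:1

Derivation:
Op 1: add_edge(B, A). Edges now: 1
Op 2: add_edge(E, A). Edges now: 2
Op 3: add_edge(A, D). Edges now: 3
Op 4: add_edge(C, F). Edges now: 4
Op 5: add_edge(F, A). Edges now: 5
Compute levels (Kahn BFS):
  sources (in-degree 0): B, C, E
  process B: level=0
    B->A: in-degree(A)=2, level(A)>=1
  process C: level=0
    C->F: in-degree(F)=0, level(F)=1, enqueue
  process E: level=0
    E->A: in-degree(A)=1, level(A)>=1
  process F: level=1
    F->A: in-degree(A)=0, level(A)=2, enqueue
  process A: level=2
    A->D: in-degree(D)=0, level(D)=3, enqueue
  process D: level=3
All levels: A:2, B:0, C:0, D:3, E:0, F:1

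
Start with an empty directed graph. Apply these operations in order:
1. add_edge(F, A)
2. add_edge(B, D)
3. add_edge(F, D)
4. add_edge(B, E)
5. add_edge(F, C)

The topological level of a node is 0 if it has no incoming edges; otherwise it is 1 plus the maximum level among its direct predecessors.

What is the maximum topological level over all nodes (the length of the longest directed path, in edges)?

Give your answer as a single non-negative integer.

Op 1: add_edge(F, A). Edges now: 1
Op 2: add_edge(B, D). Edges now: 2
Op 3: add_edge(F, D). Edges now: 3
Op 4: add_edge(B, E). Edges now: 4
Op 5: add_edge(F, C). Edges now: 5
Compute levels (Kahn BFS):
  sources (in-degree 0): B, F
  process B: level=0
    B->D: in-degree(D)=1, level(D)>=1
    B->E: in-degree(E)=0, level(E)=1, enqueue
  process F: level=0
    F->A: in-degree(A)=0, level(A)=1, enqueue
    F->C: in-degree(C)=0, level(C)=1, enqueue
    F->D: in-degree(D)=0, level(D)=1, enqueue
  process E: level=1
  process A: level=1
  process C: level=1
  process D: level=1
All levels: A:1, B:0, C:1, D:1, E:1, F:0
max level = 1

Answer: 1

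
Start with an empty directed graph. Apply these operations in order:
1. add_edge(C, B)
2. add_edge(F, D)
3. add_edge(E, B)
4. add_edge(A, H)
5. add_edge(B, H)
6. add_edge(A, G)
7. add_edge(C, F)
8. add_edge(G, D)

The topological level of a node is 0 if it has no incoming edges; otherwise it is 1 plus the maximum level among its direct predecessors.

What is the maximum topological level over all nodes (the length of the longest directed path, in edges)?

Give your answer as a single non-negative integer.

Op 1: add_edge(C, B). Edges now: 1
Op 2: add_edge(F, D). Edges now: 2
Op 3: add_edge(E, B). Edges now: 3
Op 4: add_edge(A, H). Edges now: 4
Op 5: add_edge(B, H). Edges now: 5
Op 6: add_edge(A, G). Edges now: 6
Op 7: add_edge(C, F). Edges now: 7
Op 8: add_edge(G, D). Edges now: 8
Compute levels (Kahn BFS):
  sources (in-degree 0): A, C, E
  process A: level=0
    A->G: in-degree(G)=0, level(G)=1, enqueue
    A->H: in-degree(H)=1, level(H)>=1
  process C: level=0
    C->B: in-degree(B)=1, level(B)>=1
    C->F: in-degree(F)=0, level(F)=1, enqueue
  process E: level=0
    E->B: in-degree(B)=0, level(B)=1, enqueue
  process G: level=1
    G->D: in-degree(D)=1, level(D)>=2
  process F: level=1
    F->D: in-degree(D)=0, level(D)=2, enqueue
  process B: level=1
    B->H: in-degree(H)=0, level(H)=2, enqueue
  process D: level=2
  process H: level=2
All levels: A:0, B:1, C:0, D:2, E:0, F:1, G:1, H:2
max level = 2

Answer: 2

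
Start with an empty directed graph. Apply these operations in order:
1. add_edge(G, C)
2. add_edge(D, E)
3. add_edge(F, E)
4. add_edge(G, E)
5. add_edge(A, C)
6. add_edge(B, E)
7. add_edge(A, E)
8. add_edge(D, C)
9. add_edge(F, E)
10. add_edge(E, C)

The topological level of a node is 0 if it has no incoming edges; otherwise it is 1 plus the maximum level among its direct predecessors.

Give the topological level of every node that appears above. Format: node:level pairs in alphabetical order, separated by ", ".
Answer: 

Op 1: add_edge(G, C). Edges now: 1
Op 2: add_edge(D, E). Edges now: 2
Op 3: add_edge(F, E). Edges now: 3
Op 4: add_edge(G, E). Edges now: 4
Op 5: add_edge(A, C). Edges now: 5
Op 6: add_edge(B, E). Edges now: 6
Op 7: add_edge(A, E). Edges now: 7
Op 8: add_edge(D, C). Edges now: 8
Op 9: add_edge(F, E) (duplicate, no change). Edges now: 8
Op 10: add_edge(E, C). Edges now: 9
Compute levels (Kahn BFS):
  sources (in-degree 0): A, B, D, F, G
  process A: level=0
    A->C: in-degree(C)=3, level(C)>=1
    A->E: in-degree(E)=4, level(E)>=1
  process B: level=0
    B->E: in-degree(E)=3, level(E)>=1
  process D: level=0
    D->C: in-degree(C)=2, level(C)>=1
    D->E: in-degree(E)=2, level(E)>=1
  process F: level=0
    F->E: in-degree(E)=1, level(E)>=1
  process G: level=0
    G->C: in-degree(C)=1, level(C)>=1
    G->E: in-degree(E)=0, level(E)=1, enqueue
  process E: level=1
    E->C: in-degree(C)=0, level(C)=2, enqueue
  process C: level=2
All levels: A:0, B:0, C:2, D:0, E:1, F:0, G:0

Answer: A:0, B:0, C:2, D:0, E:1, F:0, G:0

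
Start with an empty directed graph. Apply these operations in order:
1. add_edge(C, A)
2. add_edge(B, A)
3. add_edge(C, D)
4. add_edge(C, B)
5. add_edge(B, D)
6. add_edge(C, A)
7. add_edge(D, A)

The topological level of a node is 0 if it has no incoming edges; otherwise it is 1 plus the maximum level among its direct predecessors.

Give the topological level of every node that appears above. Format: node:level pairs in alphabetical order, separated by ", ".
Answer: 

Answer: A:3, B:1, C:0, D:2

Derivation:
Op 1: add_edge(C, A). Edges now: 1
Op 2: add_edge(B, A). Edges now: 2
Op 3: add_edge(C, D). Edges now: 3
Op 4: add_edge(C, B). Edges now: 4
Op 5: add_edge(B, D). Edges now: 5
Op 6: add_edge(C, A) (duplicate, no change). Edges now: 5
Op 7: add_edge(D, A). Edges now: 6
Compute levels (Kahn BFS):
  sources (in-degree 0): C
  process C: level=0
    C->A: in-degree(A)=2, level(A)>=1
    C->B: in-degree(B)=0, level(B)=1, enqueue
    C->D: in-degree(D)=1, level(D)>=1
  process B: level=1
    B->A: in-degree(A)=1, level(A)>=2
    B->D: in-degree(D)=0, level(D)=2, enqueue
  process D: level=2
    D->A: in-degree(A)=0, level(A)=3, enqueue
  process A: level=3
All levels: A:3, B:1, C:0, D:2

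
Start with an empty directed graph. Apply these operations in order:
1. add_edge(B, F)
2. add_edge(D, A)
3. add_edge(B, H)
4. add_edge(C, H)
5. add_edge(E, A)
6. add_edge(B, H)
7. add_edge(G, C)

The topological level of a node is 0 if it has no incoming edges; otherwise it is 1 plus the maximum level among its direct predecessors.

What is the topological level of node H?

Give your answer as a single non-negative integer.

Op 1: add_edge(B, F). Edges now: 1
Op 2: add_edge(D, A). Edges now: 2
Op 3: add_edge(B, H). Edges now: 3
Op 4: add_edge(C, H). Edges now: 4
Op 5: add_edge(E, A). Edges now: 5
Op 6: add_edge(B, H) (duplicate, no change). Edges now: 5
Op 7: add_edge(G, C). Edges now: 6
Compute levels (Kahn BFS):
  sources (in-degree 0): B, D, E, G
  process B: level=0
    B->F: in-degree(F)=0, level(F)=1, enqueue
    B->H: in-degree(H)=1, level(H)>=1
  process D: level=0
    D->A: in-degree(A)=1, level(A)>=1
  process E: level=0
    E->A: in-degree(A)=0, level(A)=1, enqueue
  process G: level=0
    G->C: in-degree(C)=0, level(C)=1, enqueue
  process F: level=1
  process A: level=1
  process C: level=1
    C->H: in-degree(H)=0, level(H)=2, enqueue
  process H: level=2
All levels: A:1, B:0, C:1, D:0, E:0, F:1, G:0, H:2
level(H) = 2

Answer: 2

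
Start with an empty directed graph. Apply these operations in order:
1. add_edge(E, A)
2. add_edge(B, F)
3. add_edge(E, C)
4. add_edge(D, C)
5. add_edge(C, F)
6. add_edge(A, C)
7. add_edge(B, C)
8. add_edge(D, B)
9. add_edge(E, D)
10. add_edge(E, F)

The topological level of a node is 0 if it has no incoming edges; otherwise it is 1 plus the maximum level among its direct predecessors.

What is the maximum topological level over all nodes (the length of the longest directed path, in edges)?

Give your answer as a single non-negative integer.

Op 1: add_edge(E, A). Edges now: 1
Op 2: add_edge(B, F). Edges now: 2
Op 3: add_edge(E, C). Edges now: 3
Op 4: add_edge(D, C). Edges now: 4
Op 5: add_edge(C, F). Edges now: 5
Op 6: add_edge(A, C). Edges now: 6
Op 7: add_edge(B, C). Edges now: 7
Op 8: add_edge(D, B). Edges now: 8
Op 9: add_edge(E, D). Edges now: 9
Op 10: add_edge(E, F). Edges now: 10
Compute levels (Kahn BFS):
  sources (in-degree 0): E
  process E: level=0
    E->A: in-degree(A)=0, level(A)=1, enqueue
    E->C: in-degree(C)=3, level(C)>=1
    E->D: in-degree(D)=0, level(D)=1, enqueue
    E->F: in-degree(F)=2, level(F)>=1
  process A: level=1
    A->C: in-degree(C)=2, level(C)>=2
  process D: level=1
    D->B: in-degree(B)=0, level(B)=2, enqueue
    D->C: in-degree(C)=1, level(C)>=2
  process B: level=2
    B->C: in-degree(C)=0, level(C)=3, enqueue
    B->F: in-degree(F)=1, level(F)>=3
  process C: level=3
    C->F: in-degree(F)=0, level(F)=4, enqueue
  process F: level=4
All levels: A:1, B:2, C:3, D:1, E:0, F:4
max level = 4

Answer: 4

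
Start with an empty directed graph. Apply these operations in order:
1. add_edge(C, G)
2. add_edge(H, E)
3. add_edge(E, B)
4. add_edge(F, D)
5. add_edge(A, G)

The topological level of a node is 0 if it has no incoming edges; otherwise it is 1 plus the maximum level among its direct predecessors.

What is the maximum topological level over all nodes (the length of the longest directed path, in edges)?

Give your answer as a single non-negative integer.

Op 1: add_edge(C, G). Edges now: 1
Op 2: add_edge(H, E). Edges now: 2
Op 3: add_edge(E, B). Edges now: 3
Op 4: add_edge(F, D). Edges now: 4
Op 5: add_edge(A, G). Edges now: 5
Compute levels (Kahn BFS):
  sources (in-degree 0): A, C, F, H
  process A: level=0
    A->G: in-degree(G)=1, level(G)>=1
  process C: level=0
    C->G: in-degree(G)=0, level(G)=1, enqueue
  process F: level=0
    F->D: in-degree(D)=0, level(D)=1, enqueue
  process H: level=0
    H->E: in-degree(E)=0, level(E)=1, enqueue
  process G: level=1
  process D: level=1
  process E: level=1
    E->B: in-degree(B)=0, level(B)=2, enqueue
  process B: level=2
All levels: A:0, B:2, C:0, D:1, E:1, F:0, G:1, H:0
max level = 2

Answer: 2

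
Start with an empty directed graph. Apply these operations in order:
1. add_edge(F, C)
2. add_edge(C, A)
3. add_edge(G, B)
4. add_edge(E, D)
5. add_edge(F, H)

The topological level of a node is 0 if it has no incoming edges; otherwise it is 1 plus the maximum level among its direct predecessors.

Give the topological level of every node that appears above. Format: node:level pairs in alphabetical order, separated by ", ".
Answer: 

Answer: A:2, B:1, C:1, D:1, E:0, F:0, G:0, H:1

Derivation:
Op 1: add_edge(F, C). Edges now: 1
Op 2: add_edge(C, A). Edges now: 2
Op 3: add_edge(G, B). Edges now: 3
Op 4: add_edge(E, D). Edges now: 4
Op 5: add_edge(F, H). Edges now: 5
Compute levels (Kahn BFS):
  sources (in-degree 0): E, F, G
  process E: level=0
    E->D: in-degree(D)=0, level(D)=1, enqueue
  process F: level=0
    F->C: in-degree(C)=0, level(C)=1, enqueue
    F->H: in-degree(H)=0, level(H)=1, enqueue
  process G: level=0
    G->B: in-degree(B)=0, level(B)=1, enqueue
  process D: level=1
  process C: level=1
    C->A: in-degree(A)=0, level(A)=2, enqueue
  process H: level=1
  process B: level=1
  process A: level=2
All levels: A:2, B:1, C:1, D:1, E:0, F:0, G:0, H:1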